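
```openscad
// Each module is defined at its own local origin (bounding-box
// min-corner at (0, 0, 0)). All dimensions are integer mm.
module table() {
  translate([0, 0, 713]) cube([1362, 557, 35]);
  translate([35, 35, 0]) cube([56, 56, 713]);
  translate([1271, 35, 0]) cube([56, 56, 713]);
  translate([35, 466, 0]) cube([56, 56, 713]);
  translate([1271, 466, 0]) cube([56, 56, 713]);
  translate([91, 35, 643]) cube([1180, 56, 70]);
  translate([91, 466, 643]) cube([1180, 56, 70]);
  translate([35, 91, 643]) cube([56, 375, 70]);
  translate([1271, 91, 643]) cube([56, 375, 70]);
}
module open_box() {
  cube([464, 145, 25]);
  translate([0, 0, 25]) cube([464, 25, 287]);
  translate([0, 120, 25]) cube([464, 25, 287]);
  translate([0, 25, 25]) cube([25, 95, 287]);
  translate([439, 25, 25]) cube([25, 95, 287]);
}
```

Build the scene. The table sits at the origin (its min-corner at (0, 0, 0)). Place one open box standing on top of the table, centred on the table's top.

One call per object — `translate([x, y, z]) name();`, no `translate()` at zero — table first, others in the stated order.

table();
translate([449, 206, 748]) open_box();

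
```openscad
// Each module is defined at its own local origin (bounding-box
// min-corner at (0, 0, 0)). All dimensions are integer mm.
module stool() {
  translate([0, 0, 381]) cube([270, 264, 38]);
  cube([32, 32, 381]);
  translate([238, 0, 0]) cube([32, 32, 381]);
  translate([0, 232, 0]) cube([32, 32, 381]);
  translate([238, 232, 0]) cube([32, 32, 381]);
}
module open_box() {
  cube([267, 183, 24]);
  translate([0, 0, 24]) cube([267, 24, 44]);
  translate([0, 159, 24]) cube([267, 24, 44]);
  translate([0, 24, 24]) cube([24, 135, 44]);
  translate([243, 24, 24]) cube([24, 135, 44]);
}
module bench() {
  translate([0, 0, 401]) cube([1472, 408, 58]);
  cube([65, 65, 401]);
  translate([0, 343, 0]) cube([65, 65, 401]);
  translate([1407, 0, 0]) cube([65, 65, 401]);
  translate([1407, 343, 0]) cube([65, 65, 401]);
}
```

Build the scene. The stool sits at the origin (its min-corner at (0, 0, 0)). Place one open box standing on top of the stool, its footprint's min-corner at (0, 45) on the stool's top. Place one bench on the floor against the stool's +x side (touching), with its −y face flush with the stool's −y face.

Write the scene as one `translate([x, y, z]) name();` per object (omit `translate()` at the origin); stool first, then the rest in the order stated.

stool();
translate([0, 45, 419]) open_box();
translate([270, 0, 0]) bench();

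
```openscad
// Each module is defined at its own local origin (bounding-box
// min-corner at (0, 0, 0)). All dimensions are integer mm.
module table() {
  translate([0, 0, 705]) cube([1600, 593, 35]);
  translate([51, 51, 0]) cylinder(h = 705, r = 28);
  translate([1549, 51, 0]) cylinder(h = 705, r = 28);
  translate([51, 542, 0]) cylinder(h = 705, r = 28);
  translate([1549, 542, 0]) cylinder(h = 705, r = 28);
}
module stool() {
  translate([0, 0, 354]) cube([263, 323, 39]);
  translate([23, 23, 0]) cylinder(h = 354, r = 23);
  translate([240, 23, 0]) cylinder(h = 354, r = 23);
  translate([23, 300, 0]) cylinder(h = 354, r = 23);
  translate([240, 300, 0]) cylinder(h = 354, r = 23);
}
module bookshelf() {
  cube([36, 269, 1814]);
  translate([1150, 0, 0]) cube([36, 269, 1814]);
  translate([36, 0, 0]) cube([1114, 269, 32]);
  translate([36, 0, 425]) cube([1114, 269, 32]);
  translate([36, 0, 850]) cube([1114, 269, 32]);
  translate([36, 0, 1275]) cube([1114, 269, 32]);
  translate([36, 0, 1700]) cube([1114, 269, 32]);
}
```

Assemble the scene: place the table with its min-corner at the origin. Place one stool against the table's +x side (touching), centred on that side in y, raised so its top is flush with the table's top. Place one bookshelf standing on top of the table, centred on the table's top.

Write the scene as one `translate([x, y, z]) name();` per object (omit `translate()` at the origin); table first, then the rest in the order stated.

table();
translate([1600, 135, 347]) stool();
translate([207, 162, 740]) bookshelf();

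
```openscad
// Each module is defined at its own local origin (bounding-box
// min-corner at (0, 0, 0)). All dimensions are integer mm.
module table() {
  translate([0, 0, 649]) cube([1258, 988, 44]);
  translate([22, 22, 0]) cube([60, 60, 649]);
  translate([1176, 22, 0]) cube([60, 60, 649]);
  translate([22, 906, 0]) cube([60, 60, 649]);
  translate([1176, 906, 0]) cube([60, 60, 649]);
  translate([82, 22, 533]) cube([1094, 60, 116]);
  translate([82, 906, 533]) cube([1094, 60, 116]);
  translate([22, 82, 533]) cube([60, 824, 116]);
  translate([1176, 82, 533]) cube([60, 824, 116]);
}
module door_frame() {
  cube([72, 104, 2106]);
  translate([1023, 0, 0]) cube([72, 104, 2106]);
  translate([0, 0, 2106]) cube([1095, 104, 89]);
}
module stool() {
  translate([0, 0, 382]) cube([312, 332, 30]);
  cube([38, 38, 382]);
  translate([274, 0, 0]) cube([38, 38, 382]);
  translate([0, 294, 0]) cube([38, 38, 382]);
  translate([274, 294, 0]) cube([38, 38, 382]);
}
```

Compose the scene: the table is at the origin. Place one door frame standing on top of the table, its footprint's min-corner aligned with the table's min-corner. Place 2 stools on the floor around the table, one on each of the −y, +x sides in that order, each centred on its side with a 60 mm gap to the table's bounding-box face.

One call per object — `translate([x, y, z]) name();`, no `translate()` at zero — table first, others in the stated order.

table();
translate([0, 0, 693]) door_frame();
translate([473, -392, 0]) stool();
translate([1318, 328, 0]) stool();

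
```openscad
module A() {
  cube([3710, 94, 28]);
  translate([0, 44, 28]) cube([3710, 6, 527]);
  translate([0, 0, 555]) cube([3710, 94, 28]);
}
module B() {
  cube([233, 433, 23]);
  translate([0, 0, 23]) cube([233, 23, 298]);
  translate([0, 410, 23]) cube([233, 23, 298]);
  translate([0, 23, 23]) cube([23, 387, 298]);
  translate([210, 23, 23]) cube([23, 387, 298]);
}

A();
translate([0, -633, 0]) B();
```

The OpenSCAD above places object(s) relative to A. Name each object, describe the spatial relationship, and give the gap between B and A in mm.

A is an I-beam. B is an open box. The open box is on the floor beside the I-beam on its −y side. The gap between the open box and the I-beam is 200 mm.

The open box's nearest face is 200 mm from the I-beam's −y face.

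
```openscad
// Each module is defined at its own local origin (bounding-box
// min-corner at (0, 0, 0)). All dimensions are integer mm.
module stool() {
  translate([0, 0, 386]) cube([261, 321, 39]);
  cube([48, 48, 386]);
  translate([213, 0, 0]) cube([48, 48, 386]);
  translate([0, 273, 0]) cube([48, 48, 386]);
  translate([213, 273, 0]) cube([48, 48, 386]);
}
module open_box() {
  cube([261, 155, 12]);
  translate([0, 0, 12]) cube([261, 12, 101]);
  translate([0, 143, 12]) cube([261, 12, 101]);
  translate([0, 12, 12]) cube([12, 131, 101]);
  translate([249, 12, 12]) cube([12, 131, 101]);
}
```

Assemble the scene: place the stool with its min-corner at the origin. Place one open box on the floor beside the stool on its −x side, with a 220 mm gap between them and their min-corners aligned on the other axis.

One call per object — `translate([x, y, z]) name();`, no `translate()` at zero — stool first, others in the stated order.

stool();
translate([-481, 0, 0]) open_box();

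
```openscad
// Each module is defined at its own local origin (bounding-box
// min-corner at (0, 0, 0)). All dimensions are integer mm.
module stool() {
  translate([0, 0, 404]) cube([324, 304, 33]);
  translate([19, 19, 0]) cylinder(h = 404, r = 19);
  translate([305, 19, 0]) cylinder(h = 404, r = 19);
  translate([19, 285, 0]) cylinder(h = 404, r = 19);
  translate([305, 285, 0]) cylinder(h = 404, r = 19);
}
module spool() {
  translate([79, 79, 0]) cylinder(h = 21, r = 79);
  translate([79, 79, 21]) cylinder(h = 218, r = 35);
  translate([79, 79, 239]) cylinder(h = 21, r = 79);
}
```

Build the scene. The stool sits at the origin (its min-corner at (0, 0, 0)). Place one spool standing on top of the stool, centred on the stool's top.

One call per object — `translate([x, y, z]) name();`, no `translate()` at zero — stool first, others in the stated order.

stool();
translate([83, 73, 437]) spool();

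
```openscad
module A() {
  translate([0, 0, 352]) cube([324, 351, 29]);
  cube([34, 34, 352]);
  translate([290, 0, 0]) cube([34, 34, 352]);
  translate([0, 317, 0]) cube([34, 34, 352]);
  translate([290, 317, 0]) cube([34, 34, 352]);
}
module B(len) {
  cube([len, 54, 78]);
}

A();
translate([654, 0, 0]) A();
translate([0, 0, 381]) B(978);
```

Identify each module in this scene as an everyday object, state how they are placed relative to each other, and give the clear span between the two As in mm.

A is a stool. B is a beam. A beam spans the tops of two stools. The clear span between the two stools is 330 mm.

Second stool starts at x = 654; first ends at x = 324; clear span = 654 − 324 = 330 mm.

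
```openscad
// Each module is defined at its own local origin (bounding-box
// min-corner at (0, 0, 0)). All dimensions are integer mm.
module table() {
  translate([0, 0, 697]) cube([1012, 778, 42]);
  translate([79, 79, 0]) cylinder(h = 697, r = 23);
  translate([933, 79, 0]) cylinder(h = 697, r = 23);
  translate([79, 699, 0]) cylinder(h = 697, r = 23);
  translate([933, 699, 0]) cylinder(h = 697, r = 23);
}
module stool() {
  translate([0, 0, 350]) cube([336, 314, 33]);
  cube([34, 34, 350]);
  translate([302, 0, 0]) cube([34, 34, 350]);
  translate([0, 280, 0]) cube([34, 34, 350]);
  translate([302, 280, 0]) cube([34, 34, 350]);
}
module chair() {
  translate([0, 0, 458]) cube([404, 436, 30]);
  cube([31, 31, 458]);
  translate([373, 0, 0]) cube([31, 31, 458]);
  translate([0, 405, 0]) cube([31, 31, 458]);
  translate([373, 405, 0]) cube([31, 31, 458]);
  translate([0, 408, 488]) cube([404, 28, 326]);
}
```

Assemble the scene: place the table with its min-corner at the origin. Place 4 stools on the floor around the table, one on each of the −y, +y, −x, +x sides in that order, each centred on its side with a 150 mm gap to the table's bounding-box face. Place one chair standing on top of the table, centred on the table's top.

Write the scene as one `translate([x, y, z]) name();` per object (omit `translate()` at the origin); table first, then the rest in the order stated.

table();
translate([338, -464, 0]) stool();
translate([338, 928, 0]) stool();
translate([-486, 232, 0]) stool();
translate([1162, 232, 0]) stool();
translate([304, 171, 739]) chair();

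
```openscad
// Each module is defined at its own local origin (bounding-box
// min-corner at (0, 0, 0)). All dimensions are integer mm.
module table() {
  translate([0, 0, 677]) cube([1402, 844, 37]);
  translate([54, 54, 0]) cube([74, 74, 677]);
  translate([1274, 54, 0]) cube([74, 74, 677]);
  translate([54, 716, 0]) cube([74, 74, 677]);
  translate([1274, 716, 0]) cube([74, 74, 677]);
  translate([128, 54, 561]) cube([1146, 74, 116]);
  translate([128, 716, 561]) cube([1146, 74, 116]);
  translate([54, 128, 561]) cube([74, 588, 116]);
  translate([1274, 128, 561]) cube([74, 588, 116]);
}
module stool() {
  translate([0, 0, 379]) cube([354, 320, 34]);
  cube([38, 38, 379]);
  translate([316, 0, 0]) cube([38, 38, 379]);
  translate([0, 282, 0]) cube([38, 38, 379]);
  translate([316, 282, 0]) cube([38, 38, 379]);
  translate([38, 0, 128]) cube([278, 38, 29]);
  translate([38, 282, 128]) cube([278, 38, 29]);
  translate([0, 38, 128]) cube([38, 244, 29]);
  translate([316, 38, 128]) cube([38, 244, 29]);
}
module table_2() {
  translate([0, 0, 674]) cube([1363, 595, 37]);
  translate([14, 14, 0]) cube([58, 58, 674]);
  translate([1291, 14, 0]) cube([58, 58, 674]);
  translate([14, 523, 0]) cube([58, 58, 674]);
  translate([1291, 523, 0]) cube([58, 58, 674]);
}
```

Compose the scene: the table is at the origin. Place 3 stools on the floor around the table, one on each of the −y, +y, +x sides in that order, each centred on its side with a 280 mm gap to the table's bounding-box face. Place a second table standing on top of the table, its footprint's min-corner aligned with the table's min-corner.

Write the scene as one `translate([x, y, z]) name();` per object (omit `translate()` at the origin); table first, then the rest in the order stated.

table();
translate([524, -600, 0]) stool();
translate([524, 1124, 0]) stool();
translate([1682, 262, 0]) stool();
translate([0, 0, 714]) table_2();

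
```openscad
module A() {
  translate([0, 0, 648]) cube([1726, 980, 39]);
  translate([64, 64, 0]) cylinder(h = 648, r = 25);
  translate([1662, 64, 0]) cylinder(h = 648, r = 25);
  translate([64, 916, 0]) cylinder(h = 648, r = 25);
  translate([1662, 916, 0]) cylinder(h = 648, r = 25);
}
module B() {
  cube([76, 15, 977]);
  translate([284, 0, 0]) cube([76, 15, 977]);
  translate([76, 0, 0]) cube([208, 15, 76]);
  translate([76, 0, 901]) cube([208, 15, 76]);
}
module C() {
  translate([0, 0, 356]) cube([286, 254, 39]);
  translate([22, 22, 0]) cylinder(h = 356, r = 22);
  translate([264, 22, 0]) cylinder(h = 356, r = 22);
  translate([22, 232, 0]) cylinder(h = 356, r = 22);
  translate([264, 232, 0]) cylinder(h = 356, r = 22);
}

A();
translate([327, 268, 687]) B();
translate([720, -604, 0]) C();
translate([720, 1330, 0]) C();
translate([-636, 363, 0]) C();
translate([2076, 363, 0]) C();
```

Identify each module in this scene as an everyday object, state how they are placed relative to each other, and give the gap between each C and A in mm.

A is a table. B is a picture frame. C is a stool. The picture frame is on top of the table. Four stools sit around the table at the −y, +y, −x, +x sides. The gap between each stool and the table is 350 mm.

Each stool's nearest face is 350 mm from the table's bounding box.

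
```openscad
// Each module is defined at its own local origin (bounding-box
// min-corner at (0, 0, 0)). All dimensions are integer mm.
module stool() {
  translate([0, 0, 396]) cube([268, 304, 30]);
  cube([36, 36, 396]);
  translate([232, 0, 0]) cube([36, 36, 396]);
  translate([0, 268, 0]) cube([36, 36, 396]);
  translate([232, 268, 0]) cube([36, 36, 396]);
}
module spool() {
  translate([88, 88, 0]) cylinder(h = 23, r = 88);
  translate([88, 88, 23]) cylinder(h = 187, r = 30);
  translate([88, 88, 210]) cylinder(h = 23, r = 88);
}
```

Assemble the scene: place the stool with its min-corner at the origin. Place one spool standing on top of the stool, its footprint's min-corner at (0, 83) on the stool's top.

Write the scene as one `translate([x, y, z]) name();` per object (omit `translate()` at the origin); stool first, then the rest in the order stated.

stool();
translate([0, 83, 426]) spool();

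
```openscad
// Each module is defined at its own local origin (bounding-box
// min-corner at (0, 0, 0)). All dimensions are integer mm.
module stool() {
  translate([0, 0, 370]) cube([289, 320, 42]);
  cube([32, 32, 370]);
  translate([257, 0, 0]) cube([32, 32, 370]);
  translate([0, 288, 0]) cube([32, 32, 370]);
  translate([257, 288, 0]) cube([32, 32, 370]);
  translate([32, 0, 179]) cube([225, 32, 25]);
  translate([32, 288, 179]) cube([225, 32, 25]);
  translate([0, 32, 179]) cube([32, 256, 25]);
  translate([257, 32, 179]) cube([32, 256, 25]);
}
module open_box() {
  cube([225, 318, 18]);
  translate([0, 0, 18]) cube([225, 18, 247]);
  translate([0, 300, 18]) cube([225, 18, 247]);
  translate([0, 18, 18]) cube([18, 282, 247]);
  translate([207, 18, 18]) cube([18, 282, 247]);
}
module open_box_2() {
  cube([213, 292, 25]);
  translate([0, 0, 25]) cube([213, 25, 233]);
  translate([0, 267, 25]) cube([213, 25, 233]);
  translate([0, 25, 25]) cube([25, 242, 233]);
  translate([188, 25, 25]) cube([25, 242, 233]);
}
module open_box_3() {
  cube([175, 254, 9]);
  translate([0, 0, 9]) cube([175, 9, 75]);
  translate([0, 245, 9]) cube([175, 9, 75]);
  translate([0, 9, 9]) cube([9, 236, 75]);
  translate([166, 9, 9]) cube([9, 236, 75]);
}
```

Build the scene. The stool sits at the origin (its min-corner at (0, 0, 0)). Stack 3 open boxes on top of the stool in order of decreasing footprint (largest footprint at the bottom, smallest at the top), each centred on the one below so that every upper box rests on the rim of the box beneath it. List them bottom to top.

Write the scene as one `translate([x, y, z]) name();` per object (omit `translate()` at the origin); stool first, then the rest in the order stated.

stool();
translate([32, 1, 412]) open_box();
translate([38, 14, 677]) open_box_2();
translate([57, 33, 935]) open_box_3();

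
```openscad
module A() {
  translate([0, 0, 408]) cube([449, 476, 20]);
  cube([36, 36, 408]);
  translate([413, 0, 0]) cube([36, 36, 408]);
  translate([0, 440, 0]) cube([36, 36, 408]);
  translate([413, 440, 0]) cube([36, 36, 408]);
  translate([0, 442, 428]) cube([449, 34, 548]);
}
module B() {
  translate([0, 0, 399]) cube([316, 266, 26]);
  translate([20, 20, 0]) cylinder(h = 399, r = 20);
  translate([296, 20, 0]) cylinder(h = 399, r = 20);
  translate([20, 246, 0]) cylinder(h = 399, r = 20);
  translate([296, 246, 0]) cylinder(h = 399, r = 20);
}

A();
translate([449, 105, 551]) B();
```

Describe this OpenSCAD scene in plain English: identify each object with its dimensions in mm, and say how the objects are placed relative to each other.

A is a chair. The seat is a 449×476×20 mm slab with its top at z = 428 mm, on four 36×36 mm corner legs (flush with the seat edges, standing on z = 0). A flat backrest 34 mm thick, 548 mm tall, spans the full seat width and rises from the seat top along its +y edge, rear face flush with the rear of the seat.

B is a four-legged stool. The seat is 316×266 mm, 26 mm thick, top at z = 425 mm. It stands on four round legs, each 40 mm in diameter, from z = 0 to the seat underside, each leg's axis is inset half a diameter from the nearest pair of seat edges (so the leg's bounding box is flush with the corner).

The stool is beside the chair with their tops flush at z = 976.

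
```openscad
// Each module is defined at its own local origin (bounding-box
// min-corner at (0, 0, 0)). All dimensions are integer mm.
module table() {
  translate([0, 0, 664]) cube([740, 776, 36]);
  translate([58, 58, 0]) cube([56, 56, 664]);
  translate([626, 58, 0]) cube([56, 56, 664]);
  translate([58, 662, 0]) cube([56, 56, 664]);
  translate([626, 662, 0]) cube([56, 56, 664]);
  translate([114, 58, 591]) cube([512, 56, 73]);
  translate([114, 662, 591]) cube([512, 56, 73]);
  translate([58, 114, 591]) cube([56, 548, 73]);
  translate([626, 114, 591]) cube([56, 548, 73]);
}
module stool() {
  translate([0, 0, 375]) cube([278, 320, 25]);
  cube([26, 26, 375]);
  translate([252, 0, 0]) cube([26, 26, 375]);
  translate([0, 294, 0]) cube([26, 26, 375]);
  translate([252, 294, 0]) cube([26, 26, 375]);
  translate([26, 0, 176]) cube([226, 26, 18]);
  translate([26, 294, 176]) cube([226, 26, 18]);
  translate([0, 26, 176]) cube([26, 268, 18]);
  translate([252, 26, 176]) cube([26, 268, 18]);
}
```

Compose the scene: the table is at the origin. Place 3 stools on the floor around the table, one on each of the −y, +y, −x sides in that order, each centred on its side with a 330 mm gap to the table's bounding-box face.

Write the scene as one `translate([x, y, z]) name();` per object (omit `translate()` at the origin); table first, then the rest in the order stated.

table();
translate([231, -650, 0]) stool();
translate([231, 1106, 0]) stool();
translate([-608, 228, 0]) stool();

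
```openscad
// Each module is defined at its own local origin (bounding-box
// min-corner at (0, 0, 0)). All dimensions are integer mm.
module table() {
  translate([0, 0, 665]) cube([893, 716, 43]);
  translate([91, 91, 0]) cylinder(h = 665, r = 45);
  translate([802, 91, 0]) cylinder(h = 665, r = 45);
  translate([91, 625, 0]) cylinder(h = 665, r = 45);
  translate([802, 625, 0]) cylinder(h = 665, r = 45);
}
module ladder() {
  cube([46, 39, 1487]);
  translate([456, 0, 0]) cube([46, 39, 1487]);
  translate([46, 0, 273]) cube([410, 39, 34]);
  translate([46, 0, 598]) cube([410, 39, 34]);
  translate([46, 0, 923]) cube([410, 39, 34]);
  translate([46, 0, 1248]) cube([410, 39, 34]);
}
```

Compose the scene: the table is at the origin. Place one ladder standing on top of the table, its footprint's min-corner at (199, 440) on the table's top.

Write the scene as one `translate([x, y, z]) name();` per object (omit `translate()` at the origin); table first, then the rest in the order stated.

table();
translate([199, 440, 708]) ladder();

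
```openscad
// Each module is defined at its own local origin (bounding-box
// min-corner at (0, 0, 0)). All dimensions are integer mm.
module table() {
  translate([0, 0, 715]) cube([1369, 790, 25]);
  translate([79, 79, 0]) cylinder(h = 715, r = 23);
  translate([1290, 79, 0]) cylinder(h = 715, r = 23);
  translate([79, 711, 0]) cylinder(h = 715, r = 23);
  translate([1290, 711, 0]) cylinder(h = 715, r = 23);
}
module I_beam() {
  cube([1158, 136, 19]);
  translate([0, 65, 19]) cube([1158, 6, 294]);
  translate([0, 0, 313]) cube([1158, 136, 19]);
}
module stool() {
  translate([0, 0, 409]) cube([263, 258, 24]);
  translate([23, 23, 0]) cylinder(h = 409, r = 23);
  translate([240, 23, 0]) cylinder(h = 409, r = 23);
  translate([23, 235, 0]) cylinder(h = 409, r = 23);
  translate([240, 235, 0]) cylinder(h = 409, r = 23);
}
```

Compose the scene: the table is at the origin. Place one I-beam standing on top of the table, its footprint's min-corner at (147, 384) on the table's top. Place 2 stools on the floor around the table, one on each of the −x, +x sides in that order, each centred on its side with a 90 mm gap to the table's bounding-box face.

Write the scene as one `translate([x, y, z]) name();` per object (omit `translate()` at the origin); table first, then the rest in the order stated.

table();
translate([147, 384, 740]) I_beam();
translate([-353, 266, 0]) stool();
translate([1459, 266, 0]) stool();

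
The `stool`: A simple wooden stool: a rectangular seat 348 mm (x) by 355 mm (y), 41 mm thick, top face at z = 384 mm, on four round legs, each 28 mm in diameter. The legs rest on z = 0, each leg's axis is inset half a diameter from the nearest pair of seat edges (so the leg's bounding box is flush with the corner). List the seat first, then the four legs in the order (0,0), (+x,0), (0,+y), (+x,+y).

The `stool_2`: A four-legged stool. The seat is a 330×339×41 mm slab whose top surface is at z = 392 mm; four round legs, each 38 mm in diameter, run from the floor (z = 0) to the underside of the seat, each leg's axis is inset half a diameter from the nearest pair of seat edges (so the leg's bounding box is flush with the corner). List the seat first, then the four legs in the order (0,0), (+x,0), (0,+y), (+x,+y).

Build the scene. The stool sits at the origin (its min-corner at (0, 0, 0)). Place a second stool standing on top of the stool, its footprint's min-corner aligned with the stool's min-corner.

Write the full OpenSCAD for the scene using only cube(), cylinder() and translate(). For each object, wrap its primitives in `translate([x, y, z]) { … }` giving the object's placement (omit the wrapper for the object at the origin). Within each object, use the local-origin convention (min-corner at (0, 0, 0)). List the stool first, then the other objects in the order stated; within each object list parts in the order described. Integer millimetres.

translate([0, 0, 343]) cube([348, 355, 41]);
translate([14, 14, 0]) cylinder(h = 343, r = 14);
translate([334, 14, 0]) cylinder(h = 343, r = 14);
translate([14, 341, 0]) cylinder(h = 343, r = 14);
translate([334, 341, 0]) cylinder(h = 343, r = 14);
translate([0, 0, 384]) {
  translate([0, 0, 351]) cube([330, 339, 41]);
  translate([19, 19, 0]) cylinder(h = 351, r = 19);
  translate([311, 19, 0]) cylinder(h = 351, r = 19);
  translate([19, 320, 0]) cylinder(h = 351, r = 19);
  translate([311, 320, 0]) cylinder(h = 351, r = 19);
}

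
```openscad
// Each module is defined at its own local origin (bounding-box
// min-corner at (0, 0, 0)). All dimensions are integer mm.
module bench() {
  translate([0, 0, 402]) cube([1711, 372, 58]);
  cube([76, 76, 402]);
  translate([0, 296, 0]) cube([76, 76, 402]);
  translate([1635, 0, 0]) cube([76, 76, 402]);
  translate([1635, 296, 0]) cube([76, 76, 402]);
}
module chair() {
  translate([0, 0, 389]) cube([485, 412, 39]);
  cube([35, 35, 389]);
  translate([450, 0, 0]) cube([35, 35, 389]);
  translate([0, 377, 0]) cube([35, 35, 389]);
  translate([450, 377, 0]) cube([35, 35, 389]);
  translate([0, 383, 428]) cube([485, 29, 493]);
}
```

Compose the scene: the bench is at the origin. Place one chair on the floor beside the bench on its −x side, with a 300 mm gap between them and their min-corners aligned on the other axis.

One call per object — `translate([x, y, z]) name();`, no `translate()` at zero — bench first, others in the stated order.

bench();
translate([-785, 0, 0]) chair();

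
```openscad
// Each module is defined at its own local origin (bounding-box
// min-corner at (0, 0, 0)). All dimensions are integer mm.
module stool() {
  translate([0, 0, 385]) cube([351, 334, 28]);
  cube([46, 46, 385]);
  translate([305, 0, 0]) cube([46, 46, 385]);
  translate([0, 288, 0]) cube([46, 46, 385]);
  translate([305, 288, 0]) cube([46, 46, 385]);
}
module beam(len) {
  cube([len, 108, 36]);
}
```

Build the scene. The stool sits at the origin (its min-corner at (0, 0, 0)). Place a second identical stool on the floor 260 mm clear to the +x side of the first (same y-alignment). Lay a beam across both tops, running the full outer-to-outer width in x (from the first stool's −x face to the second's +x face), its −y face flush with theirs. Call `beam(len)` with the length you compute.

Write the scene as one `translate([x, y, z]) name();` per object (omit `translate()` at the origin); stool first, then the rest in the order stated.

stool();
translate([611, 0, 0]) stool();
translate([0, 0, 413]) beam(962);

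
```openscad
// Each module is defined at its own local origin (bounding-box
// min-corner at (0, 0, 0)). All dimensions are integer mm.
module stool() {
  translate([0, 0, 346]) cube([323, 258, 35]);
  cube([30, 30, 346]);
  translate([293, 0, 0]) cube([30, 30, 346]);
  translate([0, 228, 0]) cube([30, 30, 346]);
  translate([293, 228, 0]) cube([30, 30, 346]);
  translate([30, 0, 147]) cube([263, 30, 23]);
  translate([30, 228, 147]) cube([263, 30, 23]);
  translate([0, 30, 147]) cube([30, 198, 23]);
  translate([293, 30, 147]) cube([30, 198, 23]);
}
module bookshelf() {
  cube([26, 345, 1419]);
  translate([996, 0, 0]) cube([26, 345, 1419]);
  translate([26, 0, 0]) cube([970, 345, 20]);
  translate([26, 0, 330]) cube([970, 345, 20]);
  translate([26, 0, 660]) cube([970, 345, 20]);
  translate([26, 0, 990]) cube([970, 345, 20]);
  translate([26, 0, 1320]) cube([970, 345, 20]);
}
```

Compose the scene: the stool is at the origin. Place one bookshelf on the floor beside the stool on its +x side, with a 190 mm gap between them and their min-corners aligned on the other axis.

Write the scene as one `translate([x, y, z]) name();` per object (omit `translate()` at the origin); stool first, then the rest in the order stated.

stool();
translate([513, 0, 0]) bookshelf();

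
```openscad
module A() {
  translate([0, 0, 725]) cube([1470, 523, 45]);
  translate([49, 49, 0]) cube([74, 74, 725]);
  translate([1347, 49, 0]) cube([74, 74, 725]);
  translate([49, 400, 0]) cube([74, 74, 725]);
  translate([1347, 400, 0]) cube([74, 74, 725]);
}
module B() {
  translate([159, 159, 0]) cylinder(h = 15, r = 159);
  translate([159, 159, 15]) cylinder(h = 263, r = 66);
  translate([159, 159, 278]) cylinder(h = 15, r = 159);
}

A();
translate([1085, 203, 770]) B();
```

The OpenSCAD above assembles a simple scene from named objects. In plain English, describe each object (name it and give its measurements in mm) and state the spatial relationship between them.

A is a table with a 1470×523 mm rectangular top, 45 mm thick, top surface at z = 770 mm, supported by four 74×74 mm square legs, each inset 49 mm from the nearest pair of top edges, running from the floor.

B is a spool: two coaxial disc flanges of radius 159 mm and thickness 15 mm, joined by a core cylinder of radius 66 mm and height 263 mm. The lower flange rests on z = 0 and the three cylinders share a vertical axis.

The spool is on top of the table.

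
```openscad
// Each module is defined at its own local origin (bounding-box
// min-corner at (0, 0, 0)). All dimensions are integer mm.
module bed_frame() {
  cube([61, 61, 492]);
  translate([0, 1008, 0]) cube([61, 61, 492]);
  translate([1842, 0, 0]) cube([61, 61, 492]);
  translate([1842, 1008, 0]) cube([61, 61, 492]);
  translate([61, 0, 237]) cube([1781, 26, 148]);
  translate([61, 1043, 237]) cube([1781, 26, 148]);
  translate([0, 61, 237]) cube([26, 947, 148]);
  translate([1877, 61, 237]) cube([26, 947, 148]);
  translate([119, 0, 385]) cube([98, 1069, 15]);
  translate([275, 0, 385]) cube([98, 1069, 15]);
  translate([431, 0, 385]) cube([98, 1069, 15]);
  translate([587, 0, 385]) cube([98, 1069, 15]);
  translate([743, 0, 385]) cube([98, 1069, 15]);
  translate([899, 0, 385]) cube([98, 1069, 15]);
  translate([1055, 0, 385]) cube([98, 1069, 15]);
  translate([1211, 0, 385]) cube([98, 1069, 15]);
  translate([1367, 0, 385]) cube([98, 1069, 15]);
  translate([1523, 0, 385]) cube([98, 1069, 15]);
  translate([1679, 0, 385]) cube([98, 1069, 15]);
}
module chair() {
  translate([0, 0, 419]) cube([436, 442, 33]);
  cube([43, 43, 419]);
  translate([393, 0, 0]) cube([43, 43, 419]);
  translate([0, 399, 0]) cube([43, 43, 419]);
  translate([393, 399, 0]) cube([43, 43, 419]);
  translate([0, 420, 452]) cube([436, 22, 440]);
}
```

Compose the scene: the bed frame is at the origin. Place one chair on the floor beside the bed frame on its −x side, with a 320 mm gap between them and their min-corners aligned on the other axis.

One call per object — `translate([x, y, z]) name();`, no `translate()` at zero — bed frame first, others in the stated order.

bed_frame();
translate([-756, 0, 0]) chair();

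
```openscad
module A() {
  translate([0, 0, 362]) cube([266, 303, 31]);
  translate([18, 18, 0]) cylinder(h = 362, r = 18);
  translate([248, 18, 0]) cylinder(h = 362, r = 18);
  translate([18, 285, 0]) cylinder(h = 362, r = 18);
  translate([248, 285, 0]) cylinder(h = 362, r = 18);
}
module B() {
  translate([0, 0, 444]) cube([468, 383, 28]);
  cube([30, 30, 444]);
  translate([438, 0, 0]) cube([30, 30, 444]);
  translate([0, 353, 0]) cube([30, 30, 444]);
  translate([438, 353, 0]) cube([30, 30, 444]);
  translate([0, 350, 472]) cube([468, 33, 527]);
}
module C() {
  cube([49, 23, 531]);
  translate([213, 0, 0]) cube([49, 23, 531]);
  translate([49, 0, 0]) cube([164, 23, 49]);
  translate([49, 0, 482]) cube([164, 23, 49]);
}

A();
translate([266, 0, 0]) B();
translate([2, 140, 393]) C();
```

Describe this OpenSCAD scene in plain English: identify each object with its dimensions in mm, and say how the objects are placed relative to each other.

A is a simple wooden stool: a rectangular seat 266 mm (x) by 303 mm (y), 31 mm thick, top face at z = 393 mm, on four round legs, each 36 mm in diameter. The legs rest on z = 0, each leg's axis is inset half a diameter from the nearest pair of seat edges (so the leg's bounding box is flush with the corner).

B is a chair. The seat is a 468×383×28 mm slab with its top at z = 472 mm, on four 30×30 mm corner legs (flush with the seat edges, standing on z = 0). A flat backrest 33 mm thick, 527 mm tall, spans the full seat width and rises from the seat top along its +y edge, rear face flush with the rear of the seat.

C is a picture frame with a 164×433 mm rectangular opening (x by z) and a uniform 49 mm border on every side. Frame depth is 23 mm along y. It is built from two vertical stiles running the full outside height and two horizontal rails spanning the gap between the stiles.

The chair is against the stool's +x side, with their −y faces flush. The picture frame is on top of the stool, centred.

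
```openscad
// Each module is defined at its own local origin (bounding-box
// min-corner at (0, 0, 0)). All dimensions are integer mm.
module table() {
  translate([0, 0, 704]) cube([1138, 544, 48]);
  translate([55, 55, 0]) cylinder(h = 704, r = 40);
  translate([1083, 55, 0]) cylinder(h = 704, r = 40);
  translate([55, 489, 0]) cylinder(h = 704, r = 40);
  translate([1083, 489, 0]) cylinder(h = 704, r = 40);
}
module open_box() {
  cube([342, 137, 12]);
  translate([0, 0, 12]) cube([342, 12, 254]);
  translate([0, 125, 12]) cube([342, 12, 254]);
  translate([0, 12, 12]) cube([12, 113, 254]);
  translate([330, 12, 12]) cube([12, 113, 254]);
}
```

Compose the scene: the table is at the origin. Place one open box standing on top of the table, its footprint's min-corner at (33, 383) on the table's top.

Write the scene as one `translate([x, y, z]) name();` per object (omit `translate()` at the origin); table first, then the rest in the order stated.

table();
translate([33, 383, 752]) open_box();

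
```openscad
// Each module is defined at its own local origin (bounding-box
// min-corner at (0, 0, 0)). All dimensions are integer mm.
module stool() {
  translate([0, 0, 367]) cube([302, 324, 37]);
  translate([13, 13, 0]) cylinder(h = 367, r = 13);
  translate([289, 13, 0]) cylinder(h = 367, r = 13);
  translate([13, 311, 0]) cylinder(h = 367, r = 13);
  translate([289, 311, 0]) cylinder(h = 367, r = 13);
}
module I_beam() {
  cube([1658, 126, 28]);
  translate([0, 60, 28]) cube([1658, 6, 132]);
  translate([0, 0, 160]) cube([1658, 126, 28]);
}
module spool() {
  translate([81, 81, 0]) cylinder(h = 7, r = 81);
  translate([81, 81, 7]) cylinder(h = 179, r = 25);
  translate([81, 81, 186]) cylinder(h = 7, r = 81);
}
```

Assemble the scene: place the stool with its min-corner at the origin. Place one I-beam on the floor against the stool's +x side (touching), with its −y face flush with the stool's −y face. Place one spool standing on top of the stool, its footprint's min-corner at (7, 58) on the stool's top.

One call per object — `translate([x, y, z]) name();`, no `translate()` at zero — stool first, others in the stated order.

stool();
translate([302, 0, 0]) I_beam();
translate([7, 58, 404]) spool();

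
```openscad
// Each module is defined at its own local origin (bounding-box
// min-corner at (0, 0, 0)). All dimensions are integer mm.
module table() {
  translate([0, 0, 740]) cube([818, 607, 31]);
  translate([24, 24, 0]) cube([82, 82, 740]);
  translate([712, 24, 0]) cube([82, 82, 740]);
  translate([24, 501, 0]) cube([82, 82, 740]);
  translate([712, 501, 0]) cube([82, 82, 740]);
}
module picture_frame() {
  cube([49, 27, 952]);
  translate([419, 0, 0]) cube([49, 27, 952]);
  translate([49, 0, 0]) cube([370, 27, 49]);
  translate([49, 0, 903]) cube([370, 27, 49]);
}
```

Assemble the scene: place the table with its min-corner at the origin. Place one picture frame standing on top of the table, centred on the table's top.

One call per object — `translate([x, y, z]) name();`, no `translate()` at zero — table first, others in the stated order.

table();
translate([175, 290, 771]) picture_frame();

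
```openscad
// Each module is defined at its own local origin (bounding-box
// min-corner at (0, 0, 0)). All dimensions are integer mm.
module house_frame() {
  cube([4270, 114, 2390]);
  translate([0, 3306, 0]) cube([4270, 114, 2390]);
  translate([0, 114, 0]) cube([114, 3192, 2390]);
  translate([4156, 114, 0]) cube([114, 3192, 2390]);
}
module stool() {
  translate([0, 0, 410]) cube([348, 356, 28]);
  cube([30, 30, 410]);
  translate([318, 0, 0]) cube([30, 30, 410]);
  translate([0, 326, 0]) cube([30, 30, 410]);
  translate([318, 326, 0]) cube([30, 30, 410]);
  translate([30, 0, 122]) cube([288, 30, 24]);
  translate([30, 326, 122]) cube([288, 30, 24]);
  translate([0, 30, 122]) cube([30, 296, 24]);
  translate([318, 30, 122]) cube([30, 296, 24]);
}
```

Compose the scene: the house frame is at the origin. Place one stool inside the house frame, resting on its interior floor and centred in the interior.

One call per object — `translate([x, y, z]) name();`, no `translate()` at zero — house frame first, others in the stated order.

house_frame();
translate([1961, 1532, 0]) stool();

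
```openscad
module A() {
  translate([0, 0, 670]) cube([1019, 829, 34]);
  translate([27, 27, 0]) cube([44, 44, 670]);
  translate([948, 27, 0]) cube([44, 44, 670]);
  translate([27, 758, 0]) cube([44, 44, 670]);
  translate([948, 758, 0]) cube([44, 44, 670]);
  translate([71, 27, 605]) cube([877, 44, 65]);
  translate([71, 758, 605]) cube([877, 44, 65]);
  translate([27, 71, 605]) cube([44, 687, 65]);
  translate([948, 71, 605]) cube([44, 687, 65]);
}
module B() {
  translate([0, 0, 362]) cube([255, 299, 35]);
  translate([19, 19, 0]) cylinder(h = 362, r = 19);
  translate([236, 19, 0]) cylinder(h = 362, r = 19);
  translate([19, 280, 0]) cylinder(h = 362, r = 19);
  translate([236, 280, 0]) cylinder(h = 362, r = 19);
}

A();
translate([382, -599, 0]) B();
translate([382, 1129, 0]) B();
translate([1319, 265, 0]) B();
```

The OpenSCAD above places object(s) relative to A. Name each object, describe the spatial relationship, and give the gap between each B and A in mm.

A is a table. B is a stool. Three stools sit around the table at the −y, +y, +x sides. The gap between each stool and the table is 300 mm.

Each stool's nearest face is 300 mm from the table's bounding box.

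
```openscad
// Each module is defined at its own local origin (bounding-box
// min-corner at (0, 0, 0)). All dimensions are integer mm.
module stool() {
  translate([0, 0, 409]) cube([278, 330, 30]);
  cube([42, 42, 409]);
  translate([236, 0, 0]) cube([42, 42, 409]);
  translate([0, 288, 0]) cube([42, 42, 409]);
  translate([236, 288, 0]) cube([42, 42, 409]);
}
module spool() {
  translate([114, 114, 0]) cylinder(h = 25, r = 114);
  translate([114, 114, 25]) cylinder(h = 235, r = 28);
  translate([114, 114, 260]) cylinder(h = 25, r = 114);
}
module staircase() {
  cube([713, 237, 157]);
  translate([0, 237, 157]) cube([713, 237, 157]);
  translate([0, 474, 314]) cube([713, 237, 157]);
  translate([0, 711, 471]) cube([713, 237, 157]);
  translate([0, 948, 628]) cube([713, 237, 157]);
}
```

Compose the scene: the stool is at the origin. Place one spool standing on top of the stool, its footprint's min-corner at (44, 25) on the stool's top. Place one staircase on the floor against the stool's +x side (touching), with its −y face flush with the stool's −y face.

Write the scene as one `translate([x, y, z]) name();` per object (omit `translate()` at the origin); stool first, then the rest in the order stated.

stool();
translate([44, 25, 439]) spool();
translate([278, 0, 0]) staircase();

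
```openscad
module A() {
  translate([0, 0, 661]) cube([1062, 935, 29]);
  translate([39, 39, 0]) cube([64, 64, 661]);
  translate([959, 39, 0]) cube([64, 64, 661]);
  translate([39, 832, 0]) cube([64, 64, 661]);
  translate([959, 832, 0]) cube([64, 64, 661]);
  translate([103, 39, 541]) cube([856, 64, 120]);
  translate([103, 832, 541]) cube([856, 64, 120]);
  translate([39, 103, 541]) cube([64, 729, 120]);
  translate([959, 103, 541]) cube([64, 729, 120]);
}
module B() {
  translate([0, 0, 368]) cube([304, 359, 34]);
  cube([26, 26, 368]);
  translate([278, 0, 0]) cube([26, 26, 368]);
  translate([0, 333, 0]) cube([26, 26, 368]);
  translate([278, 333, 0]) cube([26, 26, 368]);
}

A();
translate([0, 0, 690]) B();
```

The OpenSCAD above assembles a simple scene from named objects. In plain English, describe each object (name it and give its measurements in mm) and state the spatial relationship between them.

A is a table with a 1062×935 mm rectangular top, 29 mm thick, top surface at z = 690 mm, supported by four 64×64 mm square legs, each inset 39 mm from the nearest pair of top edges, running from the floor. Four apron rails, 64 mm thick and 120 mm tall, run between adjacent legs with their top edges flush with the underside of the top and their outer faces flush with the legs' outer faces.

B is a four-legged stool. The seat is a 304×359×34 mm slab whose top surface is at z = 402 mm; four square legs, each 26×26 mm in cross-section, run from the floor (z = 0) to the underside of the seat, each flush with a corner of the seat.

The stool is on top of the table.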